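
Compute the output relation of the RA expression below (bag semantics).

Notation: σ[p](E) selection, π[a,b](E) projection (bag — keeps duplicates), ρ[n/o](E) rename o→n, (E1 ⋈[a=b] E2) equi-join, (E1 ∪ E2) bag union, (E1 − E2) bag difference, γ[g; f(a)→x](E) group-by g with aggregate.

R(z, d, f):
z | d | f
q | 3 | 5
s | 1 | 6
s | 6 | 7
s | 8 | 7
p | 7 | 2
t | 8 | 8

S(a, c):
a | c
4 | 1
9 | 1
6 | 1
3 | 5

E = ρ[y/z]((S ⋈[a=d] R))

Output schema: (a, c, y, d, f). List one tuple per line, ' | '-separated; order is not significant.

Per-node cardinality:
  S → 4
  R → 6
  (S ⋈[a=d] R) → 2
  ρ[y/z]((S ⋈[a=d] R)) → 2

== RESULT ==
a | c | y | d | f
3 | 5 | q | 3 | 5
6 | 1 | s | 6 | 7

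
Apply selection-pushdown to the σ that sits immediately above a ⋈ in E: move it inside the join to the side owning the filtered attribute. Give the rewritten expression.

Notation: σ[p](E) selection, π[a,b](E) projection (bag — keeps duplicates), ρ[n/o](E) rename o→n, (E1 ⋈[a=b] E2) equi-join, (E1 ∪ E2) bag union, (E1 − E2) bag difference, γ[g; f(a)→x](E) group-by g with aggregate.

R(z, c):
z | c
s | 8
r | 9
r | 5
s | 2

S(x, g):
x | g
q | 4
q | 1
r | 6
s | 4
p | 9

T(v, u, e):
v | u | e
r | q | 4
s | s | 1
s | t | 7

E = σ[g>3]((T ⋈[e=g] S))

σ filters on g, owned by the right side.
E' = (T ⋈[e=g] σ[g>3](S))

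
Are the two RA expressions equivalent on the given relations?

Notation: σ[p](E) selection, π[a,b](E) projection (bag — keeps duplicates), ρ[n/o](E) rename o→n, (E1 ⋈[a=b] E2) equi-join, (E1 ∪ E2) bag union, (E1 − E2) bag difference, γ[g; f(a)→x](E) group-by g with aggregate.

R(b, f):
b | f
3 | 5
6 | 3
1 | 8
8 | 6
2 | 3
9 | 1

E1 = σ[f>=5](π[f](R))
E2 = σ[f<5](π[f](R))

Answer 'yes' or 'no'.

E1 per-node cardinality:
  R → 6
  π[f](R) → 6
  σ[f>=5](π[f](R)) → 3
E2 per-node cardinality:
  R → 6
  π[f](R) → 6
  σ[f<5](π[f](R)) → 3

E1 result:
f
5
6
8
E2 result:
f
1
3
3
Witness: (6,) appears 1× in E1 but 0× in E2.

no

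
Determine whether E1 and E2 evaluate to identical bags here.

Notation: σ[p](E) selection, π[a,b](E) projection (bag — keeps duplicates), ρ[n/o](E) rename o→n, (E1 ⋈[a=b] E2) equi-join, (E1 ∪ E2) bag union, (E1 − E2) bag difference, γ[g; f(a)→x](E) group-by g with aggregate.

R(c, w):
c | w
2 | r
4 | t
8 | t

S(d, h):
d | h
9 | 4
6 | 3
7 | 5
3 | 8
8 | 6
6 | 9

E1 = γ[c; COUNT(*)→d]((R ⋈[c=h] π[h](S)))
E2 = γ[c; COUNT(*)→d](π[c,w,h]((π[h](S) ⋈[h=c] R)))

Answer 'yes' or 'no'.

E1 row counts bottom-up:
  R → 3
  S → 6
  π[h](S) → 6
  (R ⋈[c=h] π[h](S)) → 2
  γ[c; COUNT(*)→d]((R ⋈[c=h] π[h](S))) → 2
E2 row counts bottom-up:
  S → 6
  π[h](S) → 6
  R → 3
  (π[h](S) ⋈[h=c] R) → 2
  π[c,w,h]((π[h](S) ⋈[h=c] R)) → 2
  γ[c; COUNT(*)→d](π[c,w,h]((π[h](S) ⋈[h=c] R))) → 2

E1 and E2 produce the same multiset:
c | d
4 | 1
8 | 1

yes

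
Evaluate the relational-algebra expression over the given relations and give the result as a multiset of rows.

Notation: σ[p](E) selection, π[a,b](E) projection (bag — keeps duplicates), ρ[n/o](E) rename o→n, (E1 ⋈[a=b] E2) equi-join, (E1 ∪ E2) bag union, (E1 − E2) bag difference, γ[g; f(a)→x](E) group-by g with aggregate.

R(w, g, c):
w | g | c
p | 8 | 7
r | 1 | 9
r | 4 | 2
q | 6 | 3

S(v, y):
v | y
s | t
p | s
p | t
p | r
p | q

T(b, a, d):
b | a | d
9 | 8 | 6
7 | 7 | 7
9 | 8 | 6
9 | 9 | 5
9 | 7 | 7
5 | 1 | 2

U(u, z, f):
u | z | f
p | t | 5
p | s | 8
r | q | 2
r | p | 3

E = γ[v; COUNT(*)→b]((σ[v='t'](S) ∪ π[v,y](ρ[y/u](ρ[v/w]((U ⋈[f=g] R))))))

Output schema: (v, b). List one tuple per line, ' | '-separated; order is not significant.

Subexpression sizes:
  S → 5
  σ[v='t'](S) → 0
  U → 4
  R → 4
  (U ⋈[f=g] R) → 1
  ρ[v/w]((U ⋈[f=g] R)) → 1
  ρ[y/u](ρ[v/w]((U ⋈[f=g] R))) → 1
  π[v,y](ρ[y/u](ρ[v/w]((U ⋈[f=g] R)))) → 1
  (σ[v='t'](S) ∪ π[v,y](ρ[y/u](ρ[v/w]((U ⋈[f=g] R))))) → 1
  γ[v; COUNT(*)→b]((σ[v='t'](S) ∪ π[v,y](ρ[y/u](ρ[v/w]((U ⋈[f=g] R)))))) → 1

== RESULT ==
v | b
p | 1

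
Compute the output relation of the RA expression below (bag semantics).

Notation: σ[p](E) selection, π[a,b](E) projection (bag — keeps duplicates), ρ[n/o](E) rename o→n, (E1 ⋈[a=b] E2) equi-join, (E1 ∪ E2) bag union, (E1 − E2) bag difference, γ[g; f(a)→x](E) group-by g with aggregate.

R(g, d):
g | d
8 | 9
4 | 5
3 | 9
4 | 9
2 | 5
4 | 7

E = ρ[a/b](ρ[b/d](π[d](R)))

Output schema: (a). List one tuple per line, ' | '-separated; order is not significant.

Row counts bottom-up:
  R → 6
  π[d](R) → 6
  ρ[b/d](π[d](R)) → 6
  ρ[a/b](ρ[b/d](π[d](R))) → 6

== RESULT ==
a
5
5
7
9
9
9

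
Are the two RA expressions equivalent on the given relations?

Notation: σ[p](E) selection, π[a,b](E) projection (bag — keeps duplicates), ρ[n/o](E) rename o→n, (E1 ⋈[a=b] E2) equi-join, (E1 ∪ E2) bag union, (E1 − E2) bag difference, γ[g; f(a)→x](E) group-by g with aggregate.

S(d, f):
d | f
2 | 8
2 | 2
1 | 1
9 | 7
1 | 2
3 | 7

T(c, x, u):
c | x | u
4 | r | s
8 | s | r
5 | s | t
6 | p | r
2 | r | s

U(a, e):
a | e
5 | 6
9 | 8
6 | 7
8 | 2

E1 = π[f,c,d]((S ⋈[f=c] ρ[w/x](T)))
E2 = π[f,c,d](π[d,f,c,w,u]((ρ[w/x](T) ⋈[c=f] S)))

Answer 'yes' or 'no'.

E1 row counts bottom-up:
  S → 6
  T → 5
  ρ[w/x](T) → 5
  (S ⋈[f=c] ρ[w/x](T)) → 3
  π[f,c,d]((S ⋈[f=c] ρ[w/x](T))) → 3
E2 row counts bottom-up:
  T → 5
  ρ[w/x](T) → 5
  S → 6
  (ρ[w/x](T) ⋈[c=f] S) → 3
  π[d,f,c,w,u]((ρ[w/x](T) ⋈[c=f] S)) → 3
  π[f,c,d](π[d,f,c,w,u]((ρ[w/x](T) ⋈[c=f] S))) → 3

E1 and E2 produce the same multiset:
f | c | d
2 | 2 | 1
2 | 2 | 2
8 | 8 | 2

yes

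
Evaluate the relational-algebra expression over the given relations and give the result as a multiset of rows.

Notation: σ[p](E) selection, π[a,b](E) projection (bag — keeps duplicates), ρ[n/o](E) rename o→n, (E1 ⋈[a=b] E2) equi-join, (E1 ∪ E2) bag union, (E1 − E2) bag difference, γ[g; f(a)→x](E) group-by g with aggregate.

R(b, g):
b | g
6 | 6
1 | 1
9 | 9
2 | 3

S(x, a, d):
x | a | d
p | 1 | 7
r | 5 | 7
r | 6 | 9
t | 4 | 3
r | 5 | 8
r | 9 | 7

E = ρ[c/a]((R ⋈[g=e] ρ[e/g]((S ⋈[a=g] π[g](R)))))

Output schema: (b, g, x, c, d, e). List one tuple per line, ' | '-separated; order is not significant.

Stepwise |·|:
  R → 4
  S → 6
  R → 4
  π[g](R) → 4
  (S ⋈[a=g] π[g](R)) → 3
  ρ[e/g]((S ⋈[a=g] π[g](R))) → 3
  (R ⋈[g=e] ρ[e/g]((S ⋈[a=g] π[g](R)))) → 3
  ρ[c/a]((R ⋈[g=e] ρ[e/g]((S ⋈[a=g] π[g](R))))) → 3

== RESULT ==
b | g | x | c | d | e
1 | 1 | p | 1 | 7 | 1
6 | 6 | r | 6 | 9 | 6
9 | 9 | r | 9 | 7 | 9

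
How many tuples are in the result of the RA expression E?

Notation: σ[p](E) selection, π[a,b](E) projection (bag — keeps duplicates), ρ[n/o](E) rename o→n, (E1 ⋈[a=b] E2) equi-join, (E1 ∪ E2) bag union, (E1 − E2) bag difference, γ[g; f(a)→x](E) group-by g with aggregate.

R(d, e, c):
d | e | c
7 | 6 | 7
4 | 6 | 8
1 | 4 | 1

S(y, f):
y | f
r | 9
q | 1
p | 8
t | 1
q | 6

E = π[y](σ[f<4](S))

Per-node cardinality:
  S → 5
  σ[f<4](S) → 2
  π[y](σ[f<4](S)) → 2

|E| = 2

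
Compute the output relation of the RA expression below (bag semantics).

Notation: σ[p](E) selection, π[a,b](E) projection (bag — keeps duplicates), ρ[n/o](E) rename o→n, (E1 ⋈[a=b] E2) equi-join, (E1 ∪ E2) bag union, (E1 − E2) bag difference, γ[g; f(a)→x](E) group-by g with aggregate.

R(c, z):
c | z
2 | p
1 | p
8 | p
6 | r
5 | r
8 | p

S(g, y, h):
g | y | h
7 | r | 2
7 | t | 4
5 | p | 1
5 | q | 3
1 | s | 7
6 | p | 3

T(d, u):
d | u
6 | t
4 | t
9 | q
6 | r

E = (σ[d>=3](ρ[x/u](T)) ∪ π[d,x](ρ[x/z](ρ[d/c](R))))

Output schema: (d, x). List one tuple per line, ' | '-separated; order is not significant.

Per-node cardinality:
  T → 4
  ρ[x/u](T) → 4
  σ[d>=3](ρ[x/u](T)) → 4
  R → 6
  ρ[d/c](R) → 6
  ρ[x/z](ρ[d/c](R)) → 6
  π[d,x](ρ[x/z](ρ[d/c](R))) → 6
  (σ[d>=3](ρ[x/u](T)) ∪ π[d,x](ρ[x/z](ρ[d/c](R)))) → 10

== RESULT ==
d | x
1 | p
2 | p
4 | t
5 | r
6 | r
6 | r
6 | t
8 | p
8 | p
9 | q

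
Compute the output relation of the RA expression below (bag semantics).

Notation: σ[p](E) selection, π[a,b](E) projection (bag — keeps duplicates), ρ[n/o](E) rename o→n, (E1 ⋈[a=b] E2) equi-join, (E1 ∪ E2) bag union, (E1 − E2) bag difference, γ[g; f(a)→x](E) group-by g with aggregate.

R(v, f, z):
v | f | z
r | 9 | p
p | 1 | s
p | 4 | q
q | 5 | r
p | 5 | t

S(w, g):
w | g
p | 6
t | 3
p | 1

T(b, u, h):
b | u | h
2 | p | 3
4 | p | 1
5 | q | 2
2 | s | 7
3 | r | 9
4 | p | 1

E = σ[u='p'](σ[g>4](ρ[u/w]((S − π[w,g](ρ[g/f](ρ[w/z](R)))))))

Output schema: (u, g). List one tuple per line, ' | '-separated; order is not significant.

Per-node cardinality:
  S → 3
  R → 5
  ρ[w/z](R) → 5
  ρ[g/f](ρ[w/z](R)) → 5
  π[w,g](ρ[g/f](ρ[w/z](R))) → 5
  (S − π[w,g](ρ[g/f](ρ[w/z](R)))) → 3
  ρ[u/w]((S − π[w,g](ρ[g/f](ρ[w/z](R))))) → 3
  σ[g>4](ρ[u/w]((S − π[w,g](ρ[g/f](ρ[w/z](R)))))) → 1
  σ[u='p'](σ[g>4](ρ[u/w]((S − π[w,g](ρ[g/f](ρ[w/z](R))))))) → 1

== RESULT ==
u | g
p | 6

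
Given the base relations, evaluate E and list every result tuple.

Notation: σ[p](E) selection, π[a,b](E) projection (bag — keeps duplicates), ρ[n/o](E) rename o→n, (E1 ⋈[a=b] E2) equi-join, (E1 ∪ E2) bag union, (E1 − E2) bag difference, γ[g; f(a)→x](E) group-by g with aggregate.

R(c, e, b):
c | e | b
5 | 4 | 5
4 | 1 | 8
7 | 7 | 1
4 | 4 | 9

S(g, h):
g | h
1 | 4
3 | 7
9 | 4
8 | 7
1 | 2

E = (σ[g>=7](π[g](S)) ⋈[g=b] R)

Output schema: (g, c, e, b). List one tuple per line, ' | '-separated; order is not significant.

Stepwise |·|:
  S → 5
  π[g](S) → 5
  σ[g>=7](π[g](S)) → 2
  R → 4
  (σ[g>=7](π[g](S)) ⋈[g=b] R) → 2

== RESULT ==
g | c | e | b
8 | 4 | 1 | 8
9 | 4 | 4 | 9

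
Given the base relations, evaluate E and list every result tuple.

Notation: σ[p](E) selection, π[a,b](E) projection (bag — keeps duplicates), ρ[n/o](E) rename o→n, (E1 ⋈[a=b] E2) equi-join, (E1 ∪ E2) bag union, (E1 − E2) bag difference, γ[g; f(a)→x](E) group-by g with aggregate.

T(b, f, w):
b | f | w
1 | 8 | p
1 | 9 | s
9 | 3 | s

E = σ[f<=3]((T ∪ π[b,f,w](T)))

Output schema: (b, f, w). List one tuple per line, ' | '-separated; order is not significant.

Subexpression sizes:
  T → 3
  T → 3
  π[b,f,w](T) → 3
  (T ∪ π[b,f,w](T)) → 6
  σ[f<=3]((T ∪ π[b,f,w](T))) → 2

== RESULT ==
b | f | w
9 | 3 | s
9 | 3 | s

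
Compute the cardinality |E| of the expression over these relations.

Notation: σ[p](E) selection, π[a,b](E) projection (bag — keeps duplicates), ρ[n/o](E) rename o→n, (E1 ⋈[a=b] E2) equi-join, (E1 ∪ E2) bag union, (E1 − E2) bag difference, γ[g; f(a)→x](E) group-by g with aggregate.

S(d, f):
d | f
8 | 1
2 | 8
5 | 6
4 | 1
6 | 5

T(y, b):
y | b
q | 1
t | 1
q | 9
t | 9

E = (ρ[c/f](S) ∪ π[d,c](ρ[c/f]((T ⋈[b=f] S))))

Stepwise |·|:
  S → 5
  ρ[c/f](S) → 5
  T → 4
  S → 5
  (T ⋈[b=f] S) → 4
  ρ[c/f]((T ⋈[b=f] S)) → 4
  π[d,c](ρ[c/f]((T ⋈[b=f] S))) → 4
  (ρ[c/f](S) ∪ π[d,c](ρ[c/f]((T ⋈[b=f] S)))) → 9

|E| = 9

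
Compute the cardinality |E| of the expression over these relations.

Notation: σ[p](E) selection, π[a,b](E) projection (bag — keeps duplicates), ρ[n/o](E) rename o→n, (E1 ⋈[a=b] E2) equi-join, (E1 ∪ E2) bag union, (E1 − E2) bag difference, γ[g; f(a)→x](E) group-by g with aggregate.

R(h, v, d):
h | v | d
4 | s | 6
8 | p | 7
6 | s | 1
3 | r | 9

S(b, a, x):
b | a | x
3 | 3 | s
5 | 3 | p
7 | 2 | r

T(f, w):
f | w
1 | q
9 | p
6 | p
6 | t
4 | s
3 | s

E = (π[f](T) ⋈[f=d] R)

Subexpression sizes:
  T → 6
  π[f](T) → 6
  R → 4
  (π[f](T) ⋈[f=d] R) → 4

|E| = 4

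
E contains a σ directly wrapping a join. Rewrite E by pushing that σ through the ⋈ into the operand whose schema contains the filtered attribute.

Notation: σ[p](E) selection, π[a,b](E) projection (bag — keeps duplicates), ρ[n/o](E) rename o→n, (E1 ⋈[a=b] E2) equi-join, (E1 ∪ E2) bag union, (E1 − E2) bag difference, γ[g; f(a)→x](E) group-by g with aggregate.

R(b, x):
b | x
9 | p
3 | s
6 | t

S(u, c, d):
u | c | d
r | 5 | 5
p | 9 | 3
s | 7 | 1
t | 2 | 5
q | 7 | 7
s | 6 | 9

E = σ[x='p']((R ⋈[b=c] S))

σ filters on x, owned by the left side.
E' = (σ[x='p'](R) ⋈[b=c] S)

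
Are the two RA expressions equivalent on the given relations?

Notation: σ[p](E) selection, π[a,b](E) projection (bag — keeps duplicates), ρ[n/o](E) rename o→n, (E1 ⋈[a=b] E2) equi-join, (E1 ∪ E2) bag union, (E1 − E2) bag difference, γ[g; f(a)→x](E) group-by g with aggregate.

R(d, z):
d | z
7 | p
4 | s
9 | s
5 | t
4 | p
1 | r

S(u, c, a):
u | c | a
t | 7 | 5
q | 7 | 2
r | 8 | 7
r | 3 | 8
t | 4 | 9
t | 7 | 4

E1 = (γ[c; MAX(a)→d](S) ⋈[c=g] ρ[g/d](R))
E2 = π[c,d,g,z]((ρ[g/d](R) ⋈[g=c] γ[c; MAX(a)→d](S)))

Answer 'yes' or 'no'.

E1 stepwise |·|:
  S → 6
  γ[c; MAX(a)→d](S) → 4
  R → 6
  ρ[g/d](R) → 6
  (γ[c; MAX(a)→d](S) ⋈[c=g] ρ[g/d](R)) → 3
E2 stepwise |·|:
  R → 6
  ρ[g/d](R) → 6
  S → 6
  γ[c; MAX(a)→d](S) → 4
  (ρ[g/d](R) ⋈[g=c] γ[c; MAX(a)→d](S)) → 3
  π[c,d,g,z]((ρ[g/d](R) ⋈[g=c] γ[c; MAX(a)→d](S))) → 3

E1 and E2 produce the same multiset:
c | d | g | z
4 | 9 | 4 | p
4 | 9 | 4 | s
7 | 5 | 7 | p

yes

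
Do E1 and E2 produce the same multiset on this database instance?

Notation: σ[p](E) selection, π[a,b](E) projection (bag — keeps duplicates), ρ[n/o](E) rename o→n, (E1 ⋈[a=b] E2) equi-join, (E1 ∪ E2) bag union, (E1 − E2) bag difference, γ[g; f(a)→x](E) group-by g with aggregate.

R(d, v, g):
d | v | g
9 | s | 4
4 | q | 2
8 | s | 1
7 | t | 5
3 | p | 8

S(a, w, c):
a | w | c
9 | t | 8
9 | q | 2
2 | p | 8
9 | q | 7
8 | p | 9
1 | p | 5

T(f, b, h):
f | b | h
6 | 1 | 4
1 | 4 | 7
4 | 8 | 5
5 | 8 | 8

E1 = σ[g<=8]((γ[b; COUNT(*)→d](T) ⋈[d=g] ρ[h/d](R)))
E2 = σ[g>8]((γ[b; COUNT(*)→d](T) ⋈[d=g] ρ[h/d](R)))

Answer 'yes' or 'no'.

E1 stepwise |·|:
  T → 4
  γ[b; COUNT(*)→d](T) → 3
  R → 5
  ρ[h/d](R) → 5
  (γ[b; COUNT(*)→d](T) ⋈[d=g] ρ[h/d](R)) → 3
  σ[g<=8]((γ[b; COUNT(*)→d](T) ⋈[d=g] ρ[h/d](R))) → 3
E2 stepwise |·|:
  T → 4
  γ[b; COUNT(*)→d](T) → 3
  R → 5
  ρ[h/d](R) → 5
  (γ[b; COUNT(*)→d](T) ⋈[d=g] ρ[h/d](R)) → 3
  σ[g>8]((γ[b; COUNT(*)→d](T) ⋈[d=g] ρ[h/d](R))) → 0

E1 result:
b | d | h | v | g
1 | 1 | 8 | s | 1
4 | 1 | 8 | s | 1
8 | 2 | 4 | q | 2
E2 result:
b | d | h | v | g
(0 rows)
Witness: (8, 2, 4, 'q', 2) appears 1× in E1 but 0× in E2.

no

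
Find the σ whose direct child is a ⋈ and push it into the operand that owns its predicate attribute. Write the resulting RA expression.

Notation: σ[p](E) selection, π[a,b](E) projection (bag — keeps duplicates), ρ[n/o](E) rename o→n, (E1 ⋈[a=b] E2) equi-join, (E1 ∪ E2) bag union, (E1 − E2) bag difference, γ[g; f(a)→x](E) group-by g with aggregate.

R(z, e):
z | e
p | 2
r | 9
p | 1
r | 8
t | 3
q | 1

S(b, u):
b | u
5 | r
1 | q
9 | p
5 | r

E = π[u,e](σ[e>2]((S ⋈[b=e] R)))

σ filters on e, owned by the right side.
E' = π[u,e]((S ⋈[b=e] σ[e>2](R)))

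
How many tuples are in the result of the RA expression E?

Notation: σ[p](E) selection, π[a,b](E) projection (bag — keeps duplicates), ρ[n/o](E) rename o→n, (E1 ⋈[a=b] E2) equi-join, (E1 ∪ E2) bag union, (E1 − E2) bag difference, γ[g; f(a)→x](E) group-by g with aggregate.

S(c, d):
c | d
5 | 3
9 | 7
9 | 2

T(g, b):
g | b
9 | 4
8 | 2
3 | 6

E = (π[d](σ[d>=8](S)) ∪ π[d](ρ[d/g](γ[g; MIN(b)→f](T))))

Per-node cardinality:
  S → 3
  σ[d>=8](S) → 0
  π[d](σ[d>=8](S)) → 0
  T → 3
  γ[g; MIN(b)→f](T) → 3
  ρ[d/g](γ[g; MIN(b)→f](T)) → 3
  π[d](ρ[d/g](γ[g; MIN(b)→f](T))) → 3
  (π[d](σ[d>=8](S)) ∪ π[d](ρ[d/g](γ[g; MIN(b)→f](T)))) → 3

|E| = 3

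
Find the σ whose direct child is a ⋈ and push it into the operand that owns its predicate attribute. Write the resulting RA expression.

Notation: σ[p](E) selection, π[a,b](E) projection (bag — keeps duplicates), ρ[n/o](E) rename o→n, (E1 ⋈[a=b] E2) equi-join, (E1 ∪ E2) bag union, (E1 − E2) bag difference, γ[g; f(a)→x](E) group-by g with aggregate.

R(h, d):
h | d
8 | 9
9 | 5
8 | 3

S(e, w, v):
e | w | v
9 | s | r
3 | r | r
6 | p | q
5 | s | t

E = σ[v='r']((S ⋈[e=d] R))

σ filters on v, owned by the left side.
E' = (σ[v='r'](S) ⋈[e=d] R)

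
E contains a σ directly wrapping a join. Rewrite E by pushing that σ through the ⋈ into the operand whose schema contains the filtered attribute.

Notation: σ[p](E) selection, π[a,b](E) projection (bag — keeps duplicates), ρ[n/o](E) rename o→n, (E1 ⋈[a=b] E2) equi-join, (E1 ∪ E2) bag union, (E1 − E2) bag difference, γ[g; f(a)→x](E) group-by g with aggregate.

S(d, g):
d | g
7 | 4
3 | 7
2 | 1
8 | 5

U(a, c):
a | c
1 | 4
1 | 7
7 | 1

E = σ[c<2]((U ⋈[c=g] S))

σ filters on c, owned by the left side.
E' = (σ[c<2](U) ⋈[c=g] S)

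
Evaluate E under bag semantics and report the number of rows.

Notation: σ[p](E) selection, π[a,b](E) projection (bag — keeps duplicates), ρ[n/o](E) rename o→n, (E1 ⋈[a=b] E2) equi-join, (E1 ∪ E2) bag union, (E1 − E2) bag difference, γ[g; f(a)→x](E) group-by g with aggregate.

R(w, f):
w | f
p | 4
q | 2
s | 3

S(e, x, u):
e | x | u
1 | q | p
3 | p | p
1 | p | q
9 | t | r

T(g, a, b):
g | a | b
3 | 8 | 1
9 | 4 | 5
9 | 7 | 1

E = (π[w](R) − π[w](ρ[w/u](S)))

Subexpression sizes:
  R → 3
  π[w](R) → 3
  S → 4
  ρ[w/u](S) → 4
  π[w](ρ[w/u](S)) → 4
  (π[w](R) − π[w](ρ[w/u](S))) → 1

|E| = 1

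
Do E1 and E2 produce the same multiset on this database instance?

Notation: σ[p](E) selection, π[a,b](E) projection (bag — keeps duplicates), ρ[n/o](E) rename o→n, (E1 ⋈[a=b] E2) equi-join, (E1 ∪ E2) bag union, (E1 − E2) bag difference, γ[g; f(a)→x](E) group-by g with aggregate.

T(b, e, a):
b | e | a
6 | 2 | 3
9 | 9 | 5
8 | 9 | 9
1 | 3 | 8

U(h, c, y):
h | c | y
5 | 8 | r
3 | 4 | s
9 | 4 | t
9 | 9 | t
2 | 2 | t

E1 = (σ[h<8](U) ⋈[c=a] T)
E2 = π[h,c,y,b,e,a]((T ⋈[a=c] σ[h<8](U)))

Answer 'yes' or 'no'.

E1 row counts bottom-up:
  U → 5
  σ[h<8](U) → 3
  T → 4
  (σ[h<8](U) ⋈[c=a] T) → 1
E2 row counts bottom-up:
  T → 4
  U → 5
  σ[h<8](U) → 3
  (T ⋈[a=c] σ[h<8](U)) → 1
  π[h,c,y,b,e,a]((T ⋈[a=c] σ[h<8](U))) → 1

E1 and E2 produce the same multiset:
h | c | y | b | e | a
5 | 8 | r | 1 | 3 | 8

yes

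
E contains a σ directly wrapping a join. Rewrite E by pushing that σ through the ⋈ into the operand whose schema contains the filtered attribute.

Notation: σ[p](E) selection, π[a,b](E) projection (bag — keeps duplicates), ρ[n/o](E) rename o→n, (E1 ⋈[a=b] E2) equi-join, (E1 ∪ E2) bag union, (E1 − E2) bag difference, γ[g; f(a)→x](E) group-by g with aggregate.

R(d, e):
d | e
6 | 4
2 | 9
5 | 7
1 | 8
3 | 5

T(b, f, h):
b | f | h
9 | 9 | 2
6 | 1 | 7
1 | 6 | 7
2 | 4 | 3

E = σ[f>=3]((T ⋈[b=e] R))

σ filters on f, owned by the left side.
E' = (σ[f>=3](T) ⋈[b=e] R)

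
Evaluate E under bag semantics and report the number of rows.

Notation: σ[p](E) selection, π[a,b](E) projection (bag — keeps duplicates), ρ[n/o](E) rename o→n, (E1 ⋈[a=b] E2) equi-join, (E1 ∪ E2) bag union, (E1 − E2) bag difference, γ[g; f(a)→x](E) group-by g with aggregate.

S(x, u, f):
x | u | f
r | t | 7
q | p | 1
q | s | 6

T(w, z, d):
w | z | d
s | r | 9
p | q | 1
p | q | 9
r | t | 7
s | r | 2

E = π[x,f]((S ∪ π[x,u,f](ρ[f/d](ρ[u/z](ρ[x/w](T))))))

Subexpression sizes:
  S → 3
  T → 5
  ρ[x/w](T) → 5
  ρ[u/z](ρ[x/w](T)) → 5
  ρ[f/d](ρ[u/z](ρ[x/w](T))) → 5
  π[x,u,f](ρ[f/d](ρ[u/z](ρ[x/w](T)))) → 5
  (S ∪ π[x,u,f](ρ[f/d](ρ[u/z](ρ[x/w](T))))) → 8
  π[x,f]((S ∪ π[x,u,f](ρ[f/d](ρ[u/z](ρ[x/w](T)))))) → 8

|E| = 8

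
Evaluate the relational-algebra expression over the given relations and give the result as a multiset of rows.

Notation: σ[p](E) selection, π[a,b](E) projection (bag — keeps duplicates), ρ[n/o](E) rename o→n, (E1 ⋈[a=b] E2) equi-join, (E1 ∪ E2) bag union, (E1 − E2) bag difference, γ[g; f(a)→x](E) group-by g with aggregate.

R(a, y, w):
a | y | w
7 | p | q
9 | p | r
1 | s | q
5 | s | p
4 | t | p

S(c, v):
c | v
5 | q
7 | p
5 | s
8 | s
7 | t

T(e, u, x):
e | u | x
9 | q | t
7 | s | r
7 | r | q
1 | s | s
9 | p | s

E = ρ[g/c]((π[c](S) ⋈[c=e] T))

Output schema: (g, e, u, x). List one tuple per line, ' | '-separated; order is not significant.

Subexpression sizes:
  S → 5
  π[c](S) → 5
  T → 5
  (π[c](S) ⋈[c=e] T) → 4
  ρ[g/c]((π[c](S) ⋈[c=e] T)) → 4

== RESULT ==
g | e | u | x
7 | 7 | r | q
7 | 7 | r | q
7 | 7 | s | r
7 | 7 | s | r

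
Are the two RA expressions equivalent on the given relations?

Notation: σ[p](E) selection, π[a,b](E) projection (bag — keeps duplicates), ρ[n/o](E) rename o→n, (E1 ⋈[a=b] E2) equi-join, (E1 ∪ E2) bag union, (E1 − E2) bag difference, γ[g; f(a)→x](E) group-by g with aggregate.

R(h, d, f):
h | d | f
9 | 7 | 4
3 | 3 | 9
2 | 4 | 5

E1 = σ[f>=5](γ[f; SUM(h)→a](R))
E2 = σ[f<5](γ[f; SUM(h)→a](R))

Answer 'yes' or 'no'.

E1 subexpression sizes:
  R → 3
  γ[f; SUM(h)→a](R) → 3
  σ[f>=5](γ[f; SUM(h)→a](R)) → 2
E2 subexpression sizes:
  R → 3
  γ[f; SUM(h)→a](R) → 3
  σ[f<5](γ[f; SUM(h)→a](R)) → 1

E1 result:
f | a
5 | 2
9 | 3
E2 result:
f | a
4 | 9
Witness: (4, 9) appears 0× in E1 but 1× in E2.

no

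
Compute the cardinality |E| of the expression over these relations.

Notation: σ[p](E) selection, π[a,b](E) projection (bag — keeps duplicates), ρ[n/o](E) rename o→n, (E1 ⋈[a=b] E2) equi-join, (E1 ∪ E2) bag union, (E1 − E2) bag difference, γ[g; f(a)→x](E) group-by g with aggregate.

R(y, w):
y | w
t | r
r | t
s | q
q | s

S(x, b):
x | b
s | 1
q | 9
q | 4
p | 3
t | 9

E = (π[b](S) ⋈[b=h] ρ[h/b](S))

Per-node cardinality:
  S → 5
  π[b](S) → 5
  S → 5
  ρ[h/b](S) → 5
  (π[b](S) ⋈[b=h] ρ[h/b](S)) → 7

|E| = 7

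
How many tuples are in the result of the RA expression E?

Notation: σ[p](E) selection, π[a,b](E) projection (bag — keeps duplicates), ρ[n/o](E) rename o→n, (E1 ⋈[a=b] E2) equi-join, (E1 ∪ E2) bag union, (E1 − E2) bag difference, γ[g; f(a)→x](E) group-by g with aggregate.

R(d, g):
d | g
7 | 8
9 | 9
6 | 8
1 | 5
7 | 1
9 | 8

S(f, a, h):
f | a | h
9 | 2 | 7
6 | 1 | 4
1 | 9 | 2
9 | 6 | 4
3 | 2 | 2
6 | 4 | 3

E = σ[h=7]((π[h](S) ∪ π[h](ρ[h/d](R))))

Row counts bottom-up:
  S → 6
  π[h](S) → 6
  R → 6
  ρ[h/d](R) → 6
  π[h](ρ[h/d](R)) → 6
  (π[h](S) ∪ π[h](ρ[h/d](R))) → 12
  σ[h=7]((π[h](S) ∪ π[h](ρ[h/d](R)))) → 3

|E| = 3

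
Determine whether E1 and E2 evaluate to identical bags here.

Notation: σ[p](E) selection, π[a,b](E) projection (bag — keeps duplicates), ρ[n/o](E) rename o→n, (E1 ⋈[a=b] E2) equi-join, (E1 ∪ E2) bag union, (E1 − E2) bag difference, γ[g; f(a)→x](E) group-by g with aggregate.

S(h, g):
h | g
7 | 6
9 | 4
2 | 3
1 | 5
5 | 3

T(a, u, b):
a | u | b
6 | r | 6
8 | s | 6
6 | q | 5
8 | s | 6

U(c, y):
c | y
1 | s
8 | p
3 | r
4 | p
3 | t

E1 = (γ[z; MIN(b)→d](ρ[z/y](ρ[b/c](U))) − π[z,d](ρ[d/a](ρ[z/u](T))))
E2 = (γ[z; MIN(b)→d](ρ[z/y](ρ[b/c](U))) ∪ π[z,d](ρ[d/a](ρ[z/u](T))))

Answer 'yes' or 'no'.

E1 stepwise |·|:
  U → 5
  ρ[b/c](U) → 5
  ρ[z/y](ρ[b/c](U)) → 5
  γ[z; MIN(b)→d](ρ[z/y](ρ[b/c](U))) → 4
  T → 4
  ρ[z/u](T) → 4
  ρ[d/a](ρ[z/u](T)) → 4
  π[z,d](ρ[d/a](ρ[z/u](T))) → 4
  (γ[z; MIN(b)→d](ρ[z/y](ρ[b/c](U))) − π[z,d](ρ[d/a](ρ[z/u](T)))) → 4
E2 stepwise |·|:
  U → 5
  ρ[b/c](U) → 5
  ρ[z/y](ρ[b/c](U)) → 5
  γ[z; MIN(b)→d](ρ[z/y](ρ[b/c](U))) → 4
  T → 4
  ρ[z/u](T) → 4
  ρ[d/a](ρ[z/u](T)) → 4
  π[z,d](ρ[d/a](ρ[z/u](T))) → 4
  (γ[z; MIN(b)→d](ρ[z/y](ρ[b/c](U))) ∪ π[z,d](ρ[d/a](ρ[z/u](T)))) → 8

E1 result:
z | d
p | 4
r | 3
s | 1
t | 3
E2 result:
z | d
p | 4
q | 6
r | 3
r | 6
s | 1
s | 8
s | 8
t | 3
Witness: ('s', 8) appears 0× in E1 but 2× in E2.

no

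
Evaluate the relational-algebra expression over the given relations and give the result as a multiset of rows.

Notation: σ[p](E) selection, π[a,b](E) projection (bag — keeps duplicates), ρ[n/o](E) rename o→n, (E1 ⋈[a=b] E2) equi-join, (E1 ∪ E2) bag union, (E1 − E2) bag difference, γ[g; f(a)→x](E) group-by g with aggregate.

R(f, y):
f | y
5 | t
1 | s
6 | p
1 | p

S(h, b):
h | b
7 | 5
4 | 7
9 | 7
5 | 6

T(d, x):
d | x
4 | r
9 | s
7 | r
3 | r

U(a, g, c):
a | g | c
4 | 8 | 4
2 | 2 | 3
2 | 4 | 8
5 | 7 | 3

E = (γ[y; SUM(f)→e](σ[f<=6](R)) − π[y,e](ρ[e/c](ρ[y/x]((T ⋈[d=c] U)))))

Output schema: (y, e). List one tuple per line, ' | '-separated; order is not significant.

Per-node cardinality:
  R → 4
  σ[f<=6](R) → 4
  γ[y; SUM(f)→e](σ[f<=6](R)) → 3
  T → 4
  U → 4
  (T ⋈[d=c] U) → 3
  ρ[y/x]((T ⋈[d=c] U)) → 3
  ρ[e/c](ρ[y/x]((T ⋈[d=c] U))) → 3
  π[y,e](ρ[e/c](ρ[y/x]((T ⋈[d=c] U)))) → 3
  (γ[y; SUM(f)→e](σ[f<=6](R)) − π[y,e](ρ[e/c](ρ[y/x]((T ⋈[d=c] U))))) → 3

== RESULT ==
y | e
p | 7
s | 1
t | 5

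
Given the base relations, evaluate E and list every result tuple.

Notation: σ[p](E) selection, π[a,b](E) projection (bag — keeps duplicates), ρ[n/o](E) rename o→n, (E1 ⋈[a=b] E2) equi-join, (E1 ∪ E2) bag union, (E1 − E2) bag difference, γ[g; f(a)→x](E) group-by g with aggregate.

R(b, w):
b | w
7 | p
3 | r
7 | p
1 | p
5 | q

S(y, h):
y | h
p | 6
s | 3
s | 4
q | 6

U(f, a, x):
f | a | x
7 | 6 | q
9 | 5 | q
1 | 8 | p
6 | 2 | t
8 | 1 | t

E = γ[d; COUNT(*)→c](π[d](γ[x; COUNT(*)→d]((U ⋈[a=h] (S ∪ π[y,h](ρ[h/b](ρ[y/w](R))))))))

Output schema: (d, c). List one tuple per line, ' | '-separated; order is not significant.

Per-node cardinality:
  U → 5
  S → 4
  R → 5
  ρ[y/w](R) → 5
  ρ[h/b](ρ[y/w](R)) → 5
  π[y,h](ρ[h/b](ρ[y/w](R))) → 5
  (S ∪ π[y,h](ρ[h/b](ρ[y/w](R)))) → 9
  (U ⋈[a=h] (S ∪ π[y,h](ρ[h/b](ρ[y/w](R))))) → 4
  γ[x; COUNT(*)→d]((U ⋈[a=h] (S ∪ π[y,h](ρ[h/b](ρ[y/w](R)))))) → 2
  π[d](γ[x; COUNT(*)→d]((U ⋈[a=h] (S ∪ π[y,h](ρ[h/b](ρ[y/w](R))))))) → 2
  γ[d; COUNT(*)→c](π[d](γ[x; COUNT(*)→d]((U ⋈[a=h] (S ∪ π[y,h](ρ[h/b](ρ[y/w](R)))))))) → 2

== RESULT ==
d | c
1 | 1
3 | 1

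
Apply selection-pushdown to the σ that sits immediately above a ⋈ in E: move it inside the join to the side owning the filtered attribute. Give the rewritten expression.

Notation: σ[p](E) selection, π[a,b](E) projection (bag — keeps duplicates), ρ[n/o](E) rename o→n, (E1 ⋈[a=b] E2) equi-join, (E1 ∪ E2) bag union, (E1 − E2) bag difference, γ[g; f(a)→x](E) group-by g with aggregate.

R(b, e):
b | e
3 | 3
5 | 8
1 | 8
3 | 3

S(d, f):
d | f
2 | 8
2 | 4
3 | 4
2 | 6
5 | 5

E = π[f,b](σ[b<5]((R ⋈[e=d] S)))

σ filters on b, owned by the left side.
E' = π[f,b]((σ[b<5](R) ⋈[e=d] S))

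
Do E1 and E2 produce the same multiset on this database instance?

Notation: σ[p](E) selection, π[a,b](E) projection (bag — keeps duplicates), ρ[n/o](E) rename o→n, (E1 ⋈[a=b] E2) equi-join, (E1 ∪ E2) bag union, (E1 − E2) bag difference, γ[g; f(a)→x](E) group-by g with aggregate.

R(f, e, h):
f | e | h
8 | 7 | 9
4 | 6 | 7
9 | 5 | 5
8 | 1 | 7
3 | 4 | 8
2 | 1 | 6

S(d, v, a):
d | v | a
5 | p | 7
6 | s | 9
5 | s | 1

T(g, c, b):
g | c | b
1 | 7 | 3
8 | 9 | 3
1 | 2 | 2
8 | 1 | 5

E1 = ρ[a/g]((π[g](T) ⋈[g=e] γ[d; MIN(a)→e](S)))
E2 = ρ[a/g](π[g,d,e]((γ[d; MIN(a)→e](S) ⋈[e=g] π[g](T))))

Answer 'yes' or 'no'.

E1 per-node cardinality:
  T → 4
  π[g](T) → 4
  S → 3
  γ[d; MIN(a)→e](S) → 2
  (π[g](T) ⋈[g=e] γ[d; MIN(a)→e](S)) → 2
  ρ[a/g]((π[g](T) ⋈[g=e] γ[d; MIN(a)→e](S))) → 2
E2 per-node cardinality:
  S → 3
  γ[d; MIN(a)→e](S) → 2
  T → 4
  π[g](T) → 4
  (γ[d; MIN(a)→e](S) ⋈[e=g] π[g](T)) → 2
  π[g,d,e]((γ[d; MIN(a)→e](S) ⋈[e=g] π[g](T))) → 2
  ρ[a/g](π[g,d,e]((γ[d; MIN(a)→e](S) ⋈[e=g] π[g](T)))) → 2

E1 and E2 produce the same multiset:
a | d | e
1 | 5 | 1
1 | 5 | 1

yes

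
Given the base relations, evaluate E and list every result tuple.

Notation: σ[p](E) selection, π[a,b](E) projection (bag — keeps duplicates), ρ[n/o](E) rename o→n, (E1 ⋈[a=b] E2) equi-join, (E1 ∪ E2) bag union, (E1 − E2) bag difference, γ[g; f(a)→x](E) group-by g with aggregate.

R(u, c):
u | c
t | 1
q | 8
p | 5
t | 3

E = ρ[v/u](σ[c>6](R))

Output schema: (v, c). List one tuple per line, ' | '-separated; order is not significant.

Stepwise |·|:
  R → 4
  σ[c>6](R) → 1
  ρ[v/u](σ[c>6](R)) → 1

== RESULT ==
v | c
q | 8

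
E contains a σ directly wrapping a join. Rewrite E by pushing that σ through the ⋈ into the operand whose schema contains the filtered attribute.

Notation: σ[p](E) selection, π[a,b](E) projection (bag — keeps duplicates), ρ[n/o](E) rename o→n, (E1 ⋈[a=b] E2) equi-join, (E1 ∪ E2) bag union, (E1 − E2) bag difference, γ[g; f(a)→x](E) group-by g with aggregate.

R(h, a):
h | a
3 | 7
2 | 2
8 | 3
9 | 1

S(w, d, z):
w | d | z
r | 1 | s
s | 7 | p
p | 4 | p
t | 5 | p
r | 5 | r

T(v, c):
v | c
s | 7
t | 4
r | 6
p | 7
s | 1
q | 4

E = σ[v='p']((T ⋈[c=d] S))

σ filters on v, owned by the left side.
E' = (σ[v='p'](T) ⋈[c=d] S)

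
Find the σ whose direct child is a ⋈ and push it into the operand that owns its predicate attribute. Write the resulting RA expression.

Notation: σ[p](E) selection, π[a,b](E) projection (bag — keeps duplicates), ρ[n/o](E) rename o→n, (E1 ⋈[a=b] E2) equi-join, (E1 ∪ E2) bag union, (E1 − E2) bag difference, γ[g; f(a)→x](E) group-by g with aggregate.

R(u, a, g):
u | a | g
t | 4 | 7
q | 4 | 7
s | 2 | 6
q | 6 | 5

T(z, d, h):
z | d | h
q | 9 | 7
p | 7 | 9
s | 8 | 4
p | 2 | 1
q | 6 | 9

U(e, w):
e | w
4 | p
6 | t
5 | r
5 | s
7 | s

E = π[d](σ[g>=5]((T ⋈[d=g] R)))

σ filters on g, owned by the right side.
E' = π[d]((T ⋈[d=g] σ[g>=5](R)))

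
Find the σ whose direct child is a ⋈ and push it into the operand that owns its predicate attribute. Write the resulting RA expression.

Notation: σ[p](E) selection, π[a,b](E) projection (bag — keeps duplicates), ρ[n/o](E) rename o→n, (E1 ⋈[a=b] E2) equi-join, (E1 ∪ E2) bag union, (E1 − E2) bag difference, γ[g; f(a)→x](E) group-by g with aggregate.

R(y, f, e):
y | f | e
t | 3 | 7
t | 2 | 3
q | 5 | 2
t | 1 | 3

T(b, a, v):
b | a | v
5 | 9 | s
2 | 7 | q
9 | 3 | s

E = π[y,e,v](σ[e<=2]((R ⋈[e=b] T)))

σ filters on e, owned by the left side.
E' = π[y,e,v]((σ[e<=2](R) ⋈[e=b] T))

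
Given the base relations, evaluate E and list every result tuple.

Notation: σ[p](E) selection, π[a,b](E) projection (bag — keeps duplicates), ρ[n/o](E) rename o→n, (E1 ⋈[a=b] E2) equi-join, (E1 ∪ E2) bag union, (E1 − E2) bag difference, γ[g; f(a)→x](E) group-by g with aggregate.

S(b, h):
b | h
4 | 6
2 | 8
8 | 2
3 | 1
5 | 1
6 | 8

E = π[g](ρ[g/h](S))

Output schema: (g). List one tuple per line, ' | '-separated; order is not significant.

Stepwise |·|:
  S → 6
  ρ[g/h](S) → 6
  π[g](ρ[g/h](S)) → 6

== RESULT ==
g
1
1
2
6
8
8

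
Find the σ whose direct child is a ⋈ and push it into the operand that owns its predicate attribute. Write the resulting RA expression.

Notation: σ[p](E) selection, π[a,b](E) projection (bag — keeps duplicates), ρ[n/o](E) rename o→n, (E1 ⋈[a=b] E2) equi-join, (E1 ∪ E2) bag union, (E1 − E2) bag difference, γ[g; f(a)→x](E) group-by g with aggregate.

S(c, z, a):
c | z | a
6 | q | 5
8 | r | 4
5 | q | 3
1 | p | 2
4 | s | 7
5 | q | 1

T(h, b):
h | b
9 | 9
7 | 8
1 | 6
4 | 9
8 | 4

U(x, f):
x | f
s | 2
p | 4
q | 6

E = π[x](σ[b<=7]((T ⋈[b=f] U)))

σ filters on b, owned by the left side.
E' = π[x]((σ[b<=7](T) ⋈[b=f] U))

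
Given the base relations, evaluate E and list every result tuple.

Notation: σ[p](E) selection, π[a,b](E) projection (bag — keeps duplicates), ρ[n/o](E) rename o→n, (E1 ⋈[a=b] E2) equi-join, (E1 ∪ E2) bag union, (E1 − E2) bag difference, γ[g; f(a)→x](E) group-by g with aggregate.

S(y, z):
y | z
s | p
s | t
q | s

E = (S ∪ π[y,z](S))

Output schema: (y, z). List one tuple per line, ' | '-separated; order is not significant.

Subexpression sizes:
  S → 3
  S → 3
  π[y,z](S) → 3
  (S ∪ π[y,z](S)) → 6

== RESULT ==
y | z
q | s
q | s
s | p
s | p
s | t
s | t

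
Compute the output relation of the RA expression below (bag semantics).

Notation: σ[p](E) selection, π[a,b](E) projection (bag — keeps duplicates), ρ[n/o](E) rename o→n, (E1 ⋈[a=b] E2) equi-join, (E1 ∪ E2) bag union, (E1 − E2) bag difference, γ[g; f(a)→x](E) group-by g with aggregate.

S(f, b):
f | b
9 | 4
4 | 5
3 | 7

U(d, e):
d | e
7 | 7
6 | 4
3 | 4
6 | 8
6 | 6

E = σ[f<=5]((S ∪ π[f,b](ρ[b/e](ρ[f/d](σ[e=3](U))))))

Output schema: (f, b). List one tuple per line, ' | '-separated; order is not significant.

Stepwise |·|:
  S → 3
  U → 5
  σ[e=3](U) → 0
  ρ[f/d](σ[e=3](U)) → 0
  ρ[b/e](ρ[f/d](σ[e=3](U))) → 0
  π[f,b](ρ[b/e](ρ[f/d](σ[e=3](U)))) → 0
  (S ∪ π[f,b](ρ[b/e](ρ[f/d](σ[e=3](U))))) → 3
  σ[f<=5]((S ∪ π[f,b](ρ[b/e](ρ[f/d](σ[e=3](U)))))) → 2

== RESULT ==
f | b
3 | 7
4 | 5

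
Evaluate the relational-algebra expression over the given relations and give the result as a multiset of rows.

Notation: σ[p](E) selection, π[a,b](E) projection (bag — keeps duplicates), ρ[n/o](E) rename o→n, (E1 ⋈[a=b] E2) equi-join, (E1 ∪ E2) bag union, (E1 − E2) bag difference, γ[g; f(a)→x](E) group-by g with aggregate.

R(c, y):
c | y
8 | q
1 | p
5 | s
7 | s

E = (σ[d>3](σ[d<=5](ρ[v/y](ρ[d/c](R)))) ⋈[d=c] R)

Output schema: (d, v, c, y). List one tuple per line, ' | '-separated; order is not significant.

Subexpression sizes:
  R → 4
  ρ[d/c](R) → 4
  ρ[v/y](ρ[d/c](R)) → 4
  σ[d<=5](ρ[v/y](ρ[d/c](R))) → 2
  σ[d>3](σ[d<=5](ρ[v/y](ρ[d/c](R)))) → 1
  R → 4
  (σ[d>3](σ[d<=5](ρ[v/y](ρ[d/c](R)))) ⋈[d=c] R) → 1

== RESULT ==
d | v | c | y
5 | s | 5 | s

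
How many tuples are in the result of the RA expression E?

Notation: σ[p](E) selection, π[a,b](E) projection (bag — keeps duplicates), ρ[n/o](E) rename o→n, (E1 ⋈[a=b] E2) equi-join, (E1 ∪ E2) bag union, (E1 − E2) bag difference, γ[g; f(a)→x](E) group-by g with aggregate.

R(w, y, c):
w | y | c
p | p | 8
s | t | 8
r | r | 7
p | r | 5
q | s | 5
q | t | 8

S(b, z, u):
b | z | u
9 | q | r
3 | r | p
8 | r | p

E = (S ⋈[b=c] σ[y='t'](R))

Per-node cardinality:
  S → 3
  R → 6
  σ[y='t'](R) → 2
  (S ⋈[b=c] σ[y='t'](R)) → 2

|E| = 2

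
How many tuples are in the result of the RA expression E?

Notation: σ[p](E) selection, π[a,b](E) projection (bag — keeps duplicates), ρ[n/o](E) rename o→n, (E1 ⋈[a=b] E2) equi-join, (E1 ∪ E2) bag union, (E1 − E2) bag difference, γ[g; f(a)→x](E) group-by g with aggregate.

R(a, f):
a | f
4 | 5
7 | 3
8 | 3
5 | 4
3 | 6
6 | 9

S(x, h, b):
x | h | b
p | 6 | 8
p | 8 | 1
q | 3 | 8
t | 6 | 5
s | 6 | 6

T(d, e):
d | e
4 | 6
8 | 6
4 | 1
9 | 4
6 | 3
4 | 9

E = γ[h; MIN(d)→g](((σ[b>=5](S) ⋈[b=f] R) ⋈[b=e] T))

Subexpression sizes:
  S → 5
  σ[b>=5](S) → 4
  R → 6
  (σ[b>=5](S) ⋈[b=f] R) → 2
  T → 6
  ((σ[b>=5](S) ⋈[b=f] R) ⋈[b=e] T) → 2
  γ[h; MIN(d)→g](((σ[b>=5](S) ⋈[b=f] R) ⋈[b=e] T)) → 1

|E| = 1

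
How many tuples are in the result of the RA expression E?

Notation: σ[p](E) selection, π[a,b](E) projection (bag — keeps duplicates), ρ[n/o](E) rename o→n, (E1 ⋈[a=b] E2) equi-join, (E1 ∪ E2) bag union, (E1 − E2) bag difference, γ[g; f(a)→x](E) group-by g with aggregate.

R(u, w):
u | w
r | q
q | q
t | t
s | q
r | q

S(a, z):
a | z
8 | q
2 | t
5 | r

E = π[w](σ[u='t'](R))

Row counts bottom-up:
  R → 5
  σ[u='t'](R) → 1
  π[w](σ[u='t'](R)) → 1

|E| = 1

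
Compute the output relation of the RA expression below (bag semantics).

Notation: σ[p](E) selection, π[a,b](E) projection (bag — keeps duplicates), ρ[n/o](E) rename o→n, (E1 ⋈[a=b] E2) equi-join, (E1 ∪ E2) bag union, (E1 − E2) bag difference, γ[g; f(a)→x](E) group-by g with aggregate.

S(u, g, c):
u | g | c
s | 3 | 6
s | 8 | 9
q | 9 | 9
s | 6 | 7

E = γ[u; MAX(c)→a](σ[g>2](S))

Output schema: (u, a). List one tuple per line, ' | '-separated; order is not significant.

Row counts bottom-up:
  S → 4
  σ[g>2](S) → 4
  γ[u; MAX(c)→a](σ[g>2](S)) → 2

== RESULT ==
u | a
q | 9
s | 9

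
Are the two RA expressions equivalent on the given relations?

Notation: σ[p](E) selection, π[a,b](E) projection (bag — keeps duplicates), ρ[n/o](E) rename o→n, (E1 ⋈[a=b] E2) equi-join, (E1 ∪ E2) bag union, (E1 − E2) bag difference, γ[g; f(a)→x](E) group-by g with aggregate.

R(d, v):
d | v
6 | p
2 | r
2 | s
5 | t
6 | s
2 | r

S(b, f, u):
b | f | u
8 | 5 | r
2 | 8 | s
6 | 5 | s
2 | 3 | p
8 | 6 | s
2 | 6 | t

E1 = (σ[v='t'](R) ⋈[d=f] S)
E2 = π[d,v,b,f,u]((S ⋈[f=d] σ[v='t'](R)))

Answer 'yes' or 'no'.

E1 subexpression sizes:
  R → 6
  σ[v='t'](R) → 1
  S → 6
  (σ[v='t'](R) ⋈[d=f] S) → 2
E2 subexpression sizes:
  S → 6
  R → 6
  σ[v='t'](R) → 1
  (S ⋈[f=d] σ[v='t'](R)) → 2
  π[d,v,b,f,u]((S ⋈[f=d] σ[v='t'](R))) → 2

E1 and E2 produce the same multiset:
d | v | b | f | u
5 | t | 6 | 5 | s
5 | t | 8 | 5 | r

yes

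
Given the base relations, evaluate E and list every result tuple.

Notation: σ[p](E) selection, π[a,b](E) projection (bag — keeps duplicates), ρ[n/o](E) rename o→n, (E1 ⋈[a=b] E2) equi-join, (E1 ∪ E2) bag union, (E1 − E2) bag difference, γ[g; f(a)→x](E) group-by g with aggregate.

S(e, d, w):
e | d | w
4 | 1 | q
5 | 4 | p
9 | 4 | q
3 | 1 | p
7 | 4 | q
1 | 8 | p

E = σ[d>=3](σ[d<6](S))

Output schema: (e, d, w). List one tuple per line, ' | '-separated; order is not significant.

Stepwise |·|:
  S → 6
  σ[d<6](S) → 5
  σ[d>=3](σ[d<6](S)) → 3

== RESULT ==
e | d | w
5 | 4 | p
7 | 4 | q
9 | 4 | q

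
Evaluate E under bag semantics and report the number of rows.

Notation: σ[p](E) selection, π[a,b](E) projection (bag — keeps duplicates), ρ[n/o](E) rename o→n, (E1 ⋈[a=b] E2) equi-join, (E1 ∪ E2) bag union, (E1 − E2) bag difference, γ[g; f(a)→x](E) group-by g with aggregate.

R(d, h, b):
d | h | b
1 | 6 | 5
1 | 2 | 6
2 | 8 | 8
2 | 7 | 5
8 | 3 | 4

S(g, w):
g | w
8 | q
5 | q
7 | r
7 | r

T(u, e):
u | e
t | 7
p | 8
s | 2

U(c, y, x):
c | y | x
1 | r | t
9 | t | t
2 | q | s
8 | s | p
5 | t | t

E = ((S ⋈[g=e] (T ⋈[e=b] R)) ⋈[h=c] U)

Row counts bottom-up:
  S → 4
  T → 3
  R → 5
  (T ⋈[e=b] R) → 1
  (S ⋈[g=e] (T ⋈[e=b] R)) → 1
  U → 5
  ((S ⋈[g=e] (T ⋈[e=b] R)) ⋈[h=c] U) → 1

|E| = 1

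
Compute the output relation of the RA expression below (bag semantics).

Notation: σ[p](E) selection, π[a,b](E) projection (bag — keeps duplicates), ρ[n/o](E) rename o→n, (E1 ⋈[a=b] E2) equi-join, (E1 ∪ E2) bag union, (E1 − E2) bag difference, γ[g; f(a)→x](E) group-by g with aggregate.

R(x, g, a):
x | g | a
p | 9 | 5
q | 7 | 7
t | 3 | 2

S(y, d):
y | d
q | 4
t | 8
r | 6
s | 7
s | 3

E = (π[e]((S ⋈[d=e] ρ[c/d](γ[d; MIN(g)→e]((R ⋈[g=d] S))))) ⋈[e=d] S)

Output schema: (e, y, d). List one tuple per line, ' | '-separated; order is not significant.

Row counts bottom-up:
  S → 5
  R → 3
  S → 5
  (R ⋈[g=d] S) → 2
  γ[d; MIN(g)→e]((R ⋈[g=d] S)) → 2
  ρ[c/d](γ[d; MIN(g)→e]((R ⋈[g=d] S))) → 2
  (S ⋈[d=e] ρ[c/d](γ[d; MIN(g)→e]((R ⋈[g=d] S)))) → 2
  π[e]((S ⋈[d=e] ρ[c/d](γ[d; MIN(g)→e]((R ⋈[g=d] S))))) → 2
  S → 5
  (π[e]((S ⋈[d=e] ρ[c/d](γ[d; MIN(g)→e]((R ⋈[g=d] S))))) ⋈[e=d] S) → 2

== RESULT ==
e | y | d
3 | s | 3
7 | s | 7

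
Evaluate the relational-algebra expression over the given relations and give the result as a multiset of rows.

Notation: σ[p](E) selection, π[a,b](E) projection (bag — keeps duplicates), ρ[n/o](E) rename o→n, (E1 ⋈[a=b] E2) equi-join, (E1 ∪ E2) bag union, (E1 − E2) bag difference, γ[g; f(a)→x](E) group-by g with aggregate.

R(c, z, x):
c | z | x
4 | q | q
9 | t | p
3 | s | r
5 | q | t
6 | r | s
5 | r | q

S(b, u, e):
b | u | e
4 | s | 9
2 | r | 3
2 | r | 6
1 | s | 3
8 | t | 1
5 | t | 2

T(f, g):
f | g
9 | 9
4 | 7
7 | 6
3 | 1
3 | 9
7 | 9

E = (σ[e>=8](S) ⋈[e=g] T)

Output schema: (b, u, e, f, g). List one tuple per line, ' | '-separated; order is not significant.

Subexpression sizes:
  S → 6
  σ[e>=8](S) → 1
  T → 6
  (σ[e>=8](S) ⋈[e=g] T) → 3

== RESULT ==
b | u | e | f | g
4 | s | 9 | 3 | 9
4 | s | 9 | 7 | 9
4 | s | 9 | 9 | 9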